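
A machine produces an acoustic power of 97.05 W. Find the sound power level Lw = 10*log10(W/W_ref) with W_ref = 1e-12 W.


W / W_ref = 97.05 / 1e-12 = 9.705e+13
Lw = 10 * log10(9.705e+13) = 139.87 dB


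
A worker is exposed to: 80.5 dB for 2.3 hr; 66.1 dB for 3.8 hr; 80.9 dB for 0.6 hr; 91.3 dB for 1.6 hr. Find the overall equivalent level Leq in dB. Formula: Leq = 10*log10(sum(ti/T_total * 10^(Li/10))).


T_total = 2.3 + 3.8 + 0.6 + 1.6 = 8.3 hr
(2.3/8.3) * 10^(80.5/10) = 3.10921e+07
(3.8/8.3) * 10^(66.1/10) = 1.86511e+06
(0.6/8.3) * 10^(80.9/10) = 8.89351e+06
(1.6/8.3) * 10^(91.3/10) = 2.60041e+08
Sum = 3.10921e+07 + 1.86511e+06 + 8.89351e+06 + 2.60041e+08 = 3.01892e+08
Leq = 10*log10(3.01892e+08) = 84.799 dB


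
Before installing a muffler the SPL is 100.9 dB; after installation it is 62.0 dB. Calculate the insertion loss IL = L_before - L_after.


Insertion loss = SPL without muffler - SPL with muffler
IL = 100.9 - 62.0 = 38.9 dB


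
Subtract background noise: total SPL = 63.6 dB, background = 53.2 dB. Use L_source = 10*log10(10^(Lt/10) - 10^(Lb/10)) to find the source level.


10^(63.6/10) = 2.29087e+06
10^(53.2/10) = 208930
Difference = 2.29087e+06 - 208930 = 2.08194e+06
L_source = 10*log10(2.08194e+06) = 63.185 dB


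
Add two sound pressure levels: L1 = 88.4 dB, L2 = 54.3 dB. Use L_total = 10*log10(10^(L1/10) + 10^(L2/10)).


10^(88.4/10) = 6.91831e+08
10^(54.3/10) = 269153
Sum = 6.91831e+08 + 269153 = 6.921e+08
L_total = 10*log10(6.921e+08) = 88.402 dB


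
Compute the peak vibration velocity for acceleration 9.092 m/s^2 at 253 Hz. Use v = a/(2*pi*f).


omega = 2*pi*f = 2*pi*253 = 1589.65 rad/s
v = a / omega = 9.092 / 1589.65 = 0.0057195 m/s


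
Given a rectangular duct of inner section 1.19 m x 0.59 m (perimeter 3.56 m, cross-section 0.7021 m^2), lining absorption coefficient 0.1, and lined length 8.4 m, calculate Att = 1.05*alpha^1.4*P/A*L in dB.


alpha^1.4 = 0.1^1.4 = 0.0398107
Attenuation rate = 1.05 * alpha^1.4 * P / A
= 1.05 * 0.0398107 * 3.56 / 0.7021 = 0.211953 dB/m
Total Att = 0.211953 * 8.4 = 1.7804 dB


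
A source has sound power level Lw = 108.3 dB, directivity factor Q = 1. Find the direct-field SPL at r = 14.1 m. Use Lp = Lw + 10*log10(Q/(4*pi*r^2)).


4*pi*r^2 = 4*pi*14.1^2 = 2498.32 m^2
Q / (4*pi*r^2) = 1 / 2498.32 = 0.000400269
Lp = 108.3 + 10*log10(0.000400269) = 74.324 dB


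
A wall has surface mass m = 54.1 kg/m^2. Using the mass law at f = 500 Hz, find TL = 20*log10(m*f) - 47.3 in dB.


m * f = 54.1 * 500 = 27050
20*log10(27050) = 88.6433 dB
TL = 88.6433 - 47.3 = 41.343 dB


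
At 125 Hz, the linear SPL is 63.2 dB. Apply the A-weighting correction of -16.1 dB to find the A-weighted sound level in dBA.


A-weighting table: 125 Hz -> -16.1 dB correction
SPL_A = SPL + correction = 63.2 + (-16.1) = 47.1 dBA


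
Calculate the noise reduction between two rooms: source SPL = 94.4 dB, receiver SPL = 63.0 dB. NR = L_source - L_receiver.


NR = L_source - L_receiver (difference between source and receiving room levels)
NR = 94.4 - 63.0 = 31.4 dB


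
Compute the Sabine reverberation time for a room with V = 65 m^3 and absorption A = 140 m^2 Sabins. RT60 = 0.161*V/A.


RT60 = 0.161 * 65 / 140 = 0.07475 s


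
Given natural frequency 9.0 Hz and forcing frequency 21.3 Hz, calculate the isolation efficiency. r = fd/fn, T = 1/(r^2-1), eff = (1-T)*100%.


r = 21.3 / 9.0 = 2.36667
r^2 - 1 = 2.36667^2 - 1 = 4.60113
T = 1/4.60113 = 0.217338
Efficiency = (1 - 0.217338)*100 = 78.266 %


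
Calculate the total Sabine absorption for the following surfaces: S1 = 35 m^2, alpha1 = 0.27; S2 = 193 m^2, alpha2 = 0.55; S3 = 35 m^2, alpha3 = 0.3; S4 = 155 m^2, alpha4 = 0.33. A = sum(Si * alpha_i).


35 * 0.27 = 9.45
193 * 0.55 = 106.15
35 * 0.3 = 10.5
155 * 0.33 = 51.15
A_total = 9.45 + 106.15 + 10.5 + 51.15 = 177.25 m^2


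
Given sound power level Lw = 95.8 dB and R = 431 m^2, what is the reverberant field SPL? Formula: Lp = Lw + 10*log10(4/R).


4/R = 4/431 = 0.00928074
Lp = 95.8 + 10*log10(0.00928074) = 75.476 dB


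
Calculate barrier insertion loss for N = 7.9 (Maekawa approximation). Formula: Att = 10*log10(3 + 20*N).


3 + 20*N = 3 + 20*7.9 = 161
Att = 10*log10(161) = 22.068 dB


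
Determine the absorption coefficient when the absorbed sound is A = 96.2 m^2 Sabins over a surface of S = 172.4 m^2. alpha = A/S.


Absorption coefficient = absorbed power / incident power
alpha = A / S = 96.2 / 172.4 = 0.558


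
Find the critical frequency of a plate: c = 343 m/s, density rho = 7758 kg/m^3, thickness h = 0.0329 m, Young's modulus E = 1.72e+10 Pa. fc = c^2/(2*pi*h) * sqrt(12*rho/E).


12*rho/E = 12*7758/1.72e+10 = 5.41256e-06
sqrt(12*rho/E) = sqrt(5.41256e-06) = 0.00232649
c^2/(2*pi*h) = 343^2/(2*pi*0.0329) = 569131
fc = 569131 * 0.00232649 = 1324.1 Hz


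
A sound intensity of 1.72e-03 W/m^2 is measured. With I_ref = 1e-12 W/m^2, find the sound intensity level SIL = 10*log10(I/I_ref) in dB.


I / I_ref = 1.72e-03 / 1e-12 = 1.72e+09
SIL = 10 * log10(1.72e+09) = 92.355 dB


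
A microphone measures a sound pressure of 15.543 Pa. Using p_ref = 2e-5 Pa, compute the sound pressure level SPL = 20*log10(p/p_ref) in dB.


p / p_ref = 15.543 / 2e-5 = 777150
SPL = 20 * log10(777150) = 117.81 dB


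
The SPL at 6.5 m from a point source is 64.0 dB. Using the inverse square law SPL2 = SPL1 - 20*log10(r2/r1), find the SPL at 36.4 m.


r2/r1 = 36.4/6.5 = 5.6
Correction = 20*log10(5.6) = 14.9638 dB
SPL2 = 64.0 - 14.9638 = 49.036 dB


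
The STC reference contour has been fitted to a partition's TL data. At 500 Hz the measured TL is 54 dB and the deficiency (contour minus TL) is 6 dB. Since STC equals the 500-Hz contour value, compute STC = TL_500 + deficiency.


By ASTM E413, STC = value of the fitted reference contour at 500 Hz.
Contour value at 500 Hz = TL_500 + deficiency = 54 + 6 = 60
STC = 60


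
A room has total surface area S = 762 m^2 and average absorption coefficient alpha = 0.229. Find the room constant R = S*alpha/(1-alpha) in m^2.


R = 762 * 0.229 / (1 - 0.229) = 226.33 m^2


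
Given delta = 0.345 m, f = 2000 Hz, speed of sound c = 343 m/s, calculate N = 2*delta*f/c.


N = 2*delta*f/c = 2*delta/lambda, where lambda = c/f
lambda = 343 / 2000 = 0.1715 m
N = 2 * 0.345 / 0.1715 = 4.0233


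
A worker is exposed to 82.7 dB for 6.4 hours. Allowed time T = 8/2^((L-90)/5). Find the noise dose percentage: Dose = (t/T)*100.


T_allowed = 8 / 2^((82.7 - 90)/5) = 22.0087 hr
Dose = 6.4 / 22.0087 * 100 = 29.079 %


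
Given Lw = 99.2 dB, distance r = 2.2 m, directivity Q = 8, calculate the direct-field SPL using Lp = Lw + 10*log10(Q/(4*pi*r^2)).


4*pi*r^2 = 4*pi*2.2^2 = 60.8212 m^2
Q / (4*pi*r^2) = 8 / 60.8212 = 0.131533
Lp = 99.2 + 10*log10(0.131533) = 90.39 dB


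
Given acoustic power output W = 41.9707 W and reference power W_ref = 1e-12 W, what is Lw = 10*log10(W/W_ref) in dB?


W / W_ref = 41.9707 / 1e-12 = 4.19707e+13
Lw = 10 * log10(4.19707e+13) = 136.23 dB


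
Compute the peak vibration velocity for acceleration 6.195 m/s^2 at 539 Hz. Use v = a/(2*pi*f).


omega = 2*pi*f = 2*pi*539 = 3386.64 rad/s
v = a / omega = 6.195 / 3386.64 = 0.0018292 m/s


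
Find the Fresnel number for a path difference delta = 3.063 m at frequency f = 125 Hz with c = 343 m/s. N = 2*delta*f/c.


N = 2*delta*f/c = 2*delta/lambda, where lambda = c/f
lambda = 343 / 125 = 2.744 m
N = 2 * 3.063 / 2.744 = 2.2325


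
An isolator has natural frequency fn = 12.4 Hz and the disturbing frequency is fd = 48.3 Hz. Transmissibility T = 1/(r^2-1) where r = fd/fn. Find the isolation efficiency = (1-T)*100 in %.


r = 48.3 / 12.4 = 3.89516
r^2 - 1 = 3.89516^2 - 1 = 14.1723
T = 1/14.1723 = 0.0705602
Efficiency = (1 - 0.0705602)*100 = 92.944 %


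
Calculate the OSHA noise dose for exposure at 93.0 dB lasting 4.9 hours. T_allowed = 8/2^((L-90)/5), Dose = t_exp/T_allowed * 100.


T_allowed = 8 / 2^((93.0 - 90)/5) = 5.27803 hr
Dose = 4.9 / 5.27803 * 100 = 92.838 %


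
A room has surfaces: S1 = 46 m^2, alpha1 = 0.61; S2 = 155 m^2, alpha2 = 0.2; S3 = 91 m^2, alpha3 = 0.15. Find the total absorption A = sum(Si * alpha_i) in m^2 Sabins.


46 * 0.61 = 28.06
155 * 0.2 = 31
91 * 0.15 = 13.65
A_total = 28.06 + 31 + 13.65 = 72.71 m^2


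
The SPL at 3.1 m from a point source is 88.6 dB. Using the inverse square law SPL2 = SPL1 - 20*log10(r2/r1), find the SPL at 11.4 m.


r2/r1 = 11.4/3.1 = 3.67742
Correction = 20*log10(3.67742) = 11.3109 dB
SPL2 = 88.6 - 11.3109 = 77.289 dB


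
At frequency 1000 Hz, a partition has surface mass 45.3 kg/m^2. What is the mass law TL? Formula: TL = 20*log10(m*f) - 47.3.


m * f = 45.3 * 1000 = 45300
20*log10(45300) = 93.122 dB
TL = 93.122 - 47.3 = 45.822 dB


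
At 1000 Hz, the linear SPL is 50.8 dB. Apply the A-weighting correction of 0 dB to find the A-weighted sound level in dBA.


A-weighting table: 1000 Hz -> 0 dB correction
SPL_A = SPL + correction = 50.8 + (0) = 50.8 dBA


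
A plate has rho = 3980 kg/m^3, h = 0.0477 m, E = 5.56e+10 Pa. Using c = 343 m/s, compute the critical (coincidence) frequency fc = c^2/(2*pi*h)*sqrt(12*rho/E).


12*rho/E = 12*3980/5.56e+10 = 8.58993e-07
sqrt(12*rho/E) = sqrt(8.58993e-07) = 0.000926819
c^2/(2*pi*h) = 343^2/(2*pi*0.0477) = 392545
fc = 392545 * 0.000926819 = 363.82 Hz


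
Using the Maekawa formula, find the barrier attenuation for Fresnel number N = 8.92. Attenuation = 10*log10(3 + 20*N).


3 + 20*N = 3 + 20*8.92 = 181.4
Att = 10*log10(181.4) = 22.586 dB


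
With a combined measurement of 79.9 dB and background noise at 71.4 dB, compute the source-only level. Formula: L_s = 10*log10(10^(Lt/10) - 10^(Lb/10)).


10^(79.9/10) = 9.77237e+07
10^(71.4/10) = 1.38038e+07
Difference = 9.77237e+07 - 1.38038e+07 = 8.39199e+07
L_source = 10*log10(8.39199e+07) = 79.239 dB


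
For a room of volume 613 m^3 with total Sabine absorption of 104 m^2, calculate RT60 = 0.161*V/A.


RT60 = 0.161 * 613 / 104 = 0.94897 s


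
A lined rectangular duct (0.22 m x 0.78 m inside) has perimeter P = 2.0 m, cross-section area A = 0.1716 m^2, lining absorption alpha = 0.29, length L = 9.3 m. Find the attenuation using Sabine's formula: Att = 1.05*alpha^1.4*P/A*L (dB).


alpha^1.4 = 0.29^1.4 = 0.176749
Attenuation rate = 1.05 * alpha^1.4 * P / A
= 1.05 * 0.176749 * 2.0 / 0.1716 = 2.16301 dB/m
Total Att = 2.16301 * 9.3 = 20.116 dB


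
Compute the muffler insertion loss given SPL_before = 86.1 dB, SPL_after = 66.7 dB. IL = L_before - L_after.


Insertion loss = SPL without muffler - SPL with muffler
IL = 86.1 - 66.7 = 19.4 dB


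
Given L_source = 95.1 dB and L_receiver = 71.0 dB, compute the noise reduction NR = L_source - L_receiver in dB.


NR = L_source - L_receiver (difference between source and receiving room levels)
NR = 95.1 - 71.0 = 24.1 dB


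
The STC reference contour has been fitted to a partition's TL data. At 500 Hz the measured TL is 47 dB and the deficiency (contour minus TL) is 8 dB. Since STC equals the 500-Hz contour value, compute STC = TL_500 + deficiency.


By ASTM E413, STC = value of the fitted reference contour at 500 Hz.
Contour value at 500 Hz = TL_500 + deficiency = 47 + 8 = 55
STC = 55


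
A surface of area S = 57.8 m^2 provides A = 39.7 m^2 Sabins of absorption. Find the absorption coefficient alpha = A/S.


Absorption coefficient = absorbed power / incident power
alpha = A / S = 39.7 / 57.8 = 0.68685


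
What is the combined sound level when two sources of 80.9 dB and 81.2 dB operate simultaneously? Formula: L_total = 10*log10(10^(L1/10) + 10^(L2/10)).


10^(80.9/10) = 1.23027e+08
10^(81.2/10) = 1.31826e+08
Sum = 1.23027e+08 + 1.31826e+08 = 2.54853e+08
L_total = 10*log10(2.54853e+08) = 84.063 dB


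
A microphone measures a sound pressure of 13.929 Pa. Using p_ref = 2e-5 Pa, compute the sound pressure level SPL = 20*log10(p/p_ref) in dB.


p / p_ref = 13.929 / 2e-5 = 696450
SPL = 20 * log10(696450) = 116.86 dB


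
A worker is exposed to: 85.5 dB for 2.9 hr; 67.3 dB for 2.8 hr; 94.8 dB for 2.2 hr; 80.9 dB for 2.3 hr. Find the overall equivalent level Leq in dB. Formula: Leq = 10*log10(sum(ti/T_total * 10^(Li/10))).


T_total = 2.9 + 2.8 + 2.2 + 2.3 = 10.2 hr
(2.9/10.2) * 10^(85.5/10) = 1.00878e+08
(2.8/10.2) * 10^(67.3/10) = 1.4742e+06
(2.2/10.2) * 10^(94.8/10) = 6.51362e+08
(2.3/10.2) * 10^(80.9/10) = 2.77414e+07
Sum = 1.00878e+08 + 1.4742e+06 + 6.51362e+08 + 2.77414e+07 = 7.81456e+08
Leq = 10*log10(7.81456e+08) = 88.929 dB


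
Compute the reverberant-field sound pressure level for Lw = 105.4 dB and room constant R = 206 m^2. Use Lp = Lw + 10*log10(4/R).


4/R = 4/206 = 0.0194175
Lp = 105.4 + 10*log10(0.0194175) = 88.282 dB


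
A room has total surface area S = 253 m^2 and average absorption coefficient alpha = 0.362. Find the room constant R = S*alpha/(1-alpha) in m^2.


R = 253 * 0.362 / (1 - 0.362) = 143.55 m^2


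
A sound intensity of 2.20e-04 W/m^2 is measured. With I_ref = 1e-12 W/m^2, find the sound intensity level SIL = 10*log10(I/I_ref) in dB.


I / I_ref = 2.20e-04 / 1e-12 = 2.2e+08
SIL = 10 * log10(2.2e+08) = 83.424 dB


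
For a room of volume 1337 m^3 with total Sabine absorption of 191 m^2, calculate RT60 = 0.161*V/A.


RT60 = 0.161 * 1337 / 191 = 1.127 s


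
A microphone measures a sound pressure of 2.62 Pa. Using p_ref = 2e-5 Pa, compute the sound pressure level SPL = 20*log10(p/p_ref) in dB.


p / p_ref = 2.62 / 2e-5 = 131000
SPL = 20 * log10(131000) = 102.35 dB


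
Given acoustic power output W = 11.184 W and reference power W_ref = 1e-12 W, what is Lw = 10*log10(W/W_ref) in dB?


W / W_ref = 11.184 / 1e-12 = 1.1184e+13
Lw = 10 * log10(1.1184e+13) = 130.49 dB


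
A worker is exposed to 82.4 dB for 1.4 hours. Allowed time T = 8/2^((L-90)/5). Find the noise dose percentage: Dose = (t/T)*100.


T_allowed = 8 / 2^((82.4 - 90)/5) = 22.9433 hr
Dose = 1.4 / 22.9433 * 100 = 6.102 %


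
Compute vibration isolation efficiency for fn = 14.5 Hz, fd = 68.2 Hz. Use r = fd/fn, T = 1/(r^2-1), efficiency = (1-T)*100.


r = 68.2 / 14.5 = 4.70345
r^2 - 1 = 4.70345^2 - 1 = 21.1224
T = 1/21.1224 = 0.0473431
Efficiency = (1 - 0.0473431)*100 = 95.266 %


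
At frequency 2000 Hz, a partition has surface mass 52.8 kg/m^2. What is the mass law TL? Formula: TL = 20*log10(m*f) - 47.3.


m * f = 52.8 * 2000 = 105600
20*log10(105600) = 100.473 dB
TL = 100.473 - 47.3 = 53.173 dB


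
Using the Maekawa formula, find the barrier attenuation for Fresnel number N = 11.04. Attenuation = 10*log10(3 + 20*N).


3 + 20*N = 3 + 20*11.04 = 223.8
Att = 10*log10(223.8) = 23.499 dB


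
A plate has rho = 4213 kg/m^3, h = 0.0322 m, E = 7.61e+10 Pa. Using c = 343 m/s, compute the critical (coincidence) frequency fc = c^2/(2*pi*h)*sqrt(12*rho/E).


12*rho/E = 12*4213/7.61e+10 = 6.64336e-07
sqrt(12*rho/E) = sqrt(6.64336e-07) = 0.000815068
c^2/(2*pi*h) = 343^2/(2*pi*0.0322) = 581504
fc = 581504 * 0.000815068 = 473.97 Hz


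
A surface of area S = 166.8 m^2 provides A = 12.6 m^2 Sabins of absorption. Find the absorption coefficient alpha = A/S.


Absorption coefficient = absorbed power / incident power
alpha = A / S = 12.6 / 166.8 = 0.07554


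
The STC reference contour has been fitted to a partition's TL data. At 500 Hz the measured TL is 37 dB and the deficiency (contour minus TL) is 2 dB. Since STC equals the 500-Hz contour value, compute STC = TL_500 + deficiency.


By ASTM E413, STC = value of the fitted reference contour at 500 Hz.
Contour value at 500 Hz = TL_500 + deficiency = 37 + 2 = 39
STC = 39


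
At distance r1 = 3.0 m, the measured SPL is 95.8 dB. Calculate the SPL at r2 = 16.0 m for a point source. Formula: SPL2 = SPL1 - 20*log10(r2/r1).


r2/r1 = 16.0/3.0 = 5.33333
Correction = 20*log10(5.33333) = 14.54 dB
SPL2 = 95.8 - 14.54 = 81.26 dB


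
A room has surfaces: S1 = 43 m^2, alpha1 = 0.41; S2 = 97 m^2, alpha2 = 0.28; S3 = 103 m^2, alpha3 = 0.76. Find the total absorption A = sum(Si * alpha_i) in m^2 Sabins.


43 * 0.41 = 17.63
97 * 0.28 = 27.16
103 * 0.76 = 78.28
A_total = 17.63 + 27.16 + 78.28 = 123.07 m^2


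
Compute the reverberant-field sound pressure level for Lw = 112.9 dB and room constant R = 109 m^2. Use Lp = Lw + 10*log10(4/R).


4/R = 4/109 = 0.0366972
Lp = 112.9 + 10*log10(0.0366972) = 98.546 dB


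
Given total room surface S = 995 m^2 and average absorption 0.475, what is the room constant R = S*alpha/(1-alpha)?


R = 995 * 0.475 / (1 - 0.475) = 900.24 m^2


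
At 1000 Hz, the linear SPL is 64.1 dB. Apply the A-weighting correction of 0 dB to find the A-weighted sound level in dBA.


A-weighting table: 1000 Hz -> 0 dB correction
SPL_A = SPL + correction = 64.1 + (0) = 64.1 dBA


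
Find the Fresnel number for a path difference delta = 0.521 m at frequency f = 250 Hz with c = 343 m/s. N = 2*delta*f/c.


N = 2*delta*f/c = 2*delta/lambda, where lambda = c/f
lambda = 343 / 250 = 1.372 m
N = 2 * 0.521 / 1.372 = 0.75948


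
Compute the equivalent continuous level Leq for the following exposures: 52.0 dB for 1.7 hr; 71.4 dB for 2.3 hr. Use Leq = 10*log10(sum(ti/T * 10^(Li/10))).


T_total = 1.7 + 2.3 = 4.0 hr
(1.7/4.0) * 10^(52.0/10) = 67358
(2.3/4.0) * 10^(71.4/10) = 7.93721e+06
Sum = 67358 + 7.93721e+06 = 8.00457e+06
Leq = 10*log10(8.00457e+06) = 69.033 dB


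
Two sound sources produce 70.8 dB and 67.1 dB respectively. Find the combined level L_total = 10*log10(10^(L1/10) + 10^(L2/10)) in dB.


10^(70.8/10) = 1.20226e+07
10^(67.1/10) = 5.12861e+06
Sum = 1.20226e+07 + 5.12861e+06 = 1.71512e+07
L_total = 10*log10(1.71512e+07) = 72.343 dB


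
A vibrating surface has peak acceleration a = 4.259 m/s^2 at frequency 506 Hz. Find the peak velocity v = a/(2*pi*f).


omega = 2*pi*f = 2*pi*506 = 3179.29 rad/s
v = a / omega = 4.259 / 3179.29 = 0.0013396 m/s


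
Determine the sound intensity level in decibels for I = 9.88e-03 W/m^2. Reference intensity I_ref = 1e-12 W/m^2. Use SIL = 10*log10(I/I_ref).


I / I_ref = 9.88e-03 / 1e-12 = 9.88e+09
SIL = 10 * log10(9.88e+09) = 99.948 dB


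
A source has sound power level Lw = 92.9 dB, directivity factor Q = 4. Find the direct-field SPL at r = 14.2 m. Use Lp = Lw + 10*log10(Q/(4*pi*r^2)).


4*pi*r^2 = 4*pi*14.2^2 = 2533.88 m^2
Q / (4*pi*r^2) = 4 / 2533.88 = 0.00157861
Lp = 92.9 + 10*log10(0.00157861) = 64.883 dB


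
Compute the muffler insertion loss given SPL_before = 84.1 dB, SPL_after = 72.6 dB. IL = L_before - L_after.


Insertion loss = SPL without muffler - SPL with muffler
IL = 84.1 - 72.6 = 11.5 dB


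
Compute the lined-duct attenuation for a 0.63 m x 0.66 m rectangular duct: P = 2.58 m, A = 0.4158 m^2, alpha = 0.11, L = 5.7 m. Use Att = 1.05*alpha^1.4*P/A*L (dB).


alpha^1.4 = 0.11^1.4 = 0.0454935
Attenuation rate = 1.05 * alpha^1.4 * P / A
= 1.05 * 0.0454935 * 2.58 / 0.4158 = 0.296397 dB/m
Total Att = 0.296397 * 5.7 = 1.6895 dB


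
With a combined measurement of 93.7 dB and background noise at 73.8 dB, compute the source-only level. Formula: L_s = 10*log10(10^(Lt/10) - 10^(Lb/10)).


10^(93.7/10) = 2.34423e+09
10^(73.8/10) = 2.39883e+07
Difference = 2.34423e+09 - 2.39883e+07 = 2.32024e+09
L_source = 10*log10(2.32024e+09) = 93.655 dB


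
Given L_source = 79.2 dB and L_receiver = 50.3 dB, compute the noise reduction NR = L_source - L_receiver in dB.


NR = L_source - L_receiver (difference between source and receiving room levels)
NR = 79.2 - 50.3 = 28.9 dB


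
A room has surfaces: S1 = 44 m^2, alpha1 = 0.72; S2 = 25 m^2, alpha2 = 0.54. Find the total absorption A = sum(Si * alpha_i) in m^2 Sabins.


44 * 0.72 = 31.68
25 * 0.54 = 13.5
A_total = 31.68 + 13.5 = 45.18 m^2


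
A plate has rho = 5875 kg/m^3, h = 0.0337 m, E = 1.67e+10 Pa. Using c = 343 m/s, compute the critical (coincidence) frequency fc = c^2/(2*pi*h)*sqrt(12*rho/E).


12*rho/E = 12*5875/1.67e+10 = 4.22156e-06
sqrt(12*rho/E) = sqrt(4.22156e-06) = 0.00205464
c^2/(2*pi*h) = 343^2/(2*pi*0.0337) = 555621
fc = 555621 * 0.00205464 = 1141.6 Hz


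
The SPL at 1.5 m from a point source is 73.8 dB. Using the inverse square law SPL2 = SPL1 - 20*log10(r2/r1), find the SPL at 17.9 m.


r2/r1 = 17.9/1.5 = 11.9333
Correction = 20*log10(11.9333) = 21.5352 dB
SPL2 = 73.8 - 21.5352 = 52.265 dB


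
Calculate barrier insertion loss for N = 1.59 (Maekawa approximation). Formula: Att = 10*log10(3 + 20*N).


3 + 20*N = 3 + 20*1.59 = 34.8
Att = 10*log10(34.8) = 15.416 dB


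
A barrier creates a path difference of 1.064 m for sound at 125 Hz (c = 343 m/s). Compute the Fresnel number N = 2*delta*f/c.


N = 2*delta*f/c = 2*delta/lambda, where lambda = c/f
lambda = 343 / 125 = 2.744 m
N = 2 * 1.064 / 2.744 = 0.77551


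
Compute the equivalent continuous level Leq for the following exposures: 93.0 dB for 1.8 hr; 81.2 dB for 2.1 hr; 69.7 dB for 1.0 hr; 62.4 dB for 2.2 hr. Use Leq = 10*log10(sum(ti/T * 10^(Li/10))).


T_total = 1.8 + 2.1 + 1.0 + 2.2 = 7.1 hr
(1.8/7.1) * 10^(93.0/10) = 5.05841e+08
(2.1/7.1) * 10^(81.2/10) = 3.89907e+07
(1.0/7.1) * 10^(69.7/10) = 1.31444e+06
(2.2/7.1) * 10^(62.4/10) = 538473
Sum = 5.05841e+08 + 3.89907e+07 + 1.31444e+06 + 538473 = 5.46685e+08
Leq = 10*log10(5.46685e+08) = 87.377 dB


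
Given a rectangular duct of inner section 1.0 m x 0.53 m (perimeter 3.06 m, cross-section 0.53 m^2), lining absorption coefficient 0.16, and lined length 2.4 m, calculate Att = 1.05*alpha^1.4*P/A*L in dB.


alpha^1.4 = 0.16^1.4 = 0.076872
Attenuation rate = 1.05 * alpha^1.4 * P / A
= 1.05 * 0.076872 * 3.06 / 0.53 = 0.466018 dB/m
Total Att = 0.466018 * 2.4 = 1.1184 dB


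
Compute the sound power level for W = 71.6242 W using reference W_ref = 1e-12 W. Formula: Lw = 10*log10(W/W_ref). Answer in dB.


W / W_ref = 71.6242 / 1e-12 = 7.16242e+13
Lw = 10 * log10(7.16242e+13) = 138.55 dB


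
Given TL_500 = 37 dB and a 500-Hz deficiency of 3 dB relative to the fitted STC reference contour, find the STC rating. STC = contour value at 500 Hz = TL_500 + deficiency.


By ASTM E413, STC = value of the fitted reference contour at 500 Hz.
Contour value at 500 Hz = TL_500 + deficiency = 37 + 3 = 40
STC = 40


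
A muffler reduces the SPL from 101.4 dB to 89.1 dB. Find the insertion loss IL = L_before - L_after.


Insertion loss = SPL without muffler - SPL with muffler
IL = 101.4 - 89.1 = 12.3 dB


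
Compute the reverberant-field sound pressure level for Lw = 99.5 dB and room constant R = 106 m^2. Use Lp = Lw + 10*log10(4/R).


4/R = 4/106 = 0.0377358
Lp = 99.5 + 10*log10(0.0377358) = 85.268 dB


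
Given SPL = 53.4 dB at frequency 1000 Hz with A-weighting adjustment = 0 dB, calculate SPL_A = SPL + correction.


A-weighting table: 1000 Hz -> 0 dB correction
SPL_A = SPL + correction = 53.4 + (0) = 53.4 dBA


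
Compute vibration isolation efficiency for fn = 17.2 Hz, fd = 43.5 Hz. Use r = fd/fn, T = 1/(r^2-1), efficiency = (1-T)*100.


r = 43.5 / 17.2 = 2.52907
r^2 - 1 = 2.52907^2 - 1 = 5.3962
T = 1/5.3962 = 0.185316
Efficiency = (1 - 0.185316)*100 = 81.468 %


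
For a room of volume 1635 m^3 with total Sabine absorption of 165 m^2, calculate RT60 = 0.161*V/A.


RT60 = 0.161 * 1635 / 165 = 1.5954 s


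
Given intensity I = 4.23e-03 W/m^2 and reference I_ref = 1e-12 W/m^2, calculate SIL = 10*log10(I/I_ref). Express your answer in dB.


I / I_ref = 4.23e-03 / 1e-12 = 4.23e+09
SIL = 10 * log10(4.23e+09) = 96.263 dB


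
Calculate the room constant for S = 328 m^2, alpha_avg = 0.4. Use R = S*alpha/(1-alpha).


R = 328 * 0.4 / (1 - 0.4) = 218.67 m^2


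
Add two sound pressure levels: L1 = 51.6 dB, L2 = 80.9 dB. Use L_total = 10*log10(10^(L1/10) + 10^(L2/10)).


10^(51.6/10) = 144544
10^(80.9/10) = 1.23027e+08
Sum = 144544 + 1.23027e+08 = 1.23172e+08
L_total = 10*log10(1.23172e+08) = 80.905 dB


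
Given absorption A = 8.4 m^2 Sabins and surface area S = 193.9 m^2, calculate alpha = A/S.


Absorption coefficient = absorbed power / incident power
alpha = A / S = 8.4 / 193.9 = 0.043321


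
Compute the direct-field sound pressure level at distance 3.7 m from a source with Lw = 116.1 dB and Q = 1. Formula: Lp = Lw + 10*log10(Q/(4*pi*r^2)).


4*pi*r^2 = 4*pi*3.7^2 = 172.034 m^2
Q / (4*pi*r^2) = 1 / 172.034 = 0.0058128
Lp = 116.1 + 10*log10(0.0058128) = 93.744 dB


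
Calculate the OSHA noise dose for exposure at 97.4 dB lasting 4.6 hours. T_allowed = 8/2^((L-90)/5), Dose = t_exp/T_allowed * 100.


T_allowed = 8 / 2^((97.4 - 90)/5) = 2.86791 hr
Dose = 4.6 / 2.86791 * 100 = 160.4 %


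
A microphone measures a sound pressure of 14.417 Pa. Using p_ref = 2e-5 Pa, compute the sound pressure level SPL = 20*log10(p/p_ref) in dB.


p / p_ref = 14.417 / 2e-5 = 720850
SPL = 20 * log10(720850) = 117.16 dB


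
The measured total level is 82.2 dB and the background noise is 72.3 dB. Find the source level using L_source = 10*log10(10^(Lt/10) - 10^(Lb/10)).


10^(82.2/10) = 1.65959e+08
10^(72.3/10) = 1.69824e+07
Difference = 1.65959e+08 - 1.69824e+07 = 1.48977e+08
L_source = 10*log10(1.48977e+08) = 81.731 dB


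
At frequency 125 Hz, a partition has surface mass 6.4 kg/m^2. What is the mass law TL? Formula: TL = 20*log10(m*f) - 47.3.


m * f = 6.4 * 125 = 800
20*log10(800) = 58.0618 dB
TL = 58.0618 - 47.3 = 10.762 dB


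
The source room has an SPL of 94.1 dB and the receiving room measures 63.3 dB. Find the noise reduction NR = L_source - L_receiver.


NR = L_source - L_receiver (difference between source and receiving room levels)
NR = 94.1 - 63.3 = 30.8 dB


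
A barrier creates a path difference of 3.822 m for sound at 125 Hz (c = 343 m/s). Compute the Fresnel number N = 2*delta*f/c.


N = 2*delta*f/c = 2*delta/lambda, where lambda = c/f
lambda = 343 / 125 = 2.744 m
N = 2 * 3.822 / 2.744 = 2.7857


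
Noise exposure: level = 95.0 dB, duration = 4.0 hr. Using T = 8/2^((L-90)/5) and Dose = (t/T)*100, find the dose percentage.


T_allowed = 8 / 2^((95.0 - 90)/5) = 4 hr
Dose = 4.0 / 4 * 100 = 100 %


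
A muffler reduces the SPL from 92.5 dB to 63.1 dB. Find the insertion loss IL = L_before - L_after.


Insertion loss = SPL without muffler - SPL with muffler
IL = 92.5 - 63.1 = 29.4 dB


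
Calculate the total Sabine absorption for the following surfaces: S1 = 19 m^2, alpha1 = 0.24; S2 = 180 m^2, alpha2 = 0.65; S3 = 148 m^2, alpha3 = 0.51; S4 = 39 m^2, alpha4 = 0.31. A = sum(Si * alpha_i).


19 * 0.24 = 4.56
180 * 0.65 = 117
148 * 0.51 = 75.48
39 * 0.31 = 12.09
A_total = 4.56 + 117 + 75.48 + 12.09 = 209.13 m^2


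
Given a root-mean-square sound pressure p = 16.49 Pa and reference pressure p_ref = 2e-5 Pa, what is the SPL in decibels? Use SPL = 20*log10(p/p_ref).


p / p_ref = 16.49 / 2e-5 = 824500
SPL = 20 * log10(824500) = 118.32 dB


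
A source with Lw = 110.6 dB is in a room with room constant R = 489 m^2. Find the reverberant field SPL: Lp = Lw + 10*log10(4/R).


4/R = 4/489 = 0.00817996
Lp = 110.6 + 10*log10(0.00817996) = 89.728 dB


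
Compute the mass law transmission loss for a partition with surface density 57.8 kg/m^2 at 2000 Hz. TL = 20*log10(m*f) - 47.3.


m * f = 57.8 * 2000 = 115600
20*log10(115600) = 101.259 dB
TL = 101.259 - 47.3 = 53.959 dB


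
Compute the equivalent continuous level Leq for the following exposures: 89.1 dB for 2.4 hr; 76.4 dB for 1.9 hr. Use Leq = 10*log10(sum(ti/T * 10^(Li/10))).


T_total = 2.4 + 1.9 = 4.3 hr
(2.4/4.3) * 10^(89.1/10) = 4.53673e+08
(1.9/4.3) * 10^(76.4/10) = 1.92879e+07
Sum = 4.53673e+08 + 1.92879e+07 = 4.72961e+08
Leq = 10*log10(4.72961e+08) = 86.748 dB


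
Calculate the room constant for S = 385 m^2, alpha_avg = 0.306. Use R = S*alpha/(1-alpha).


R = 385 * 0.306 / (1 - 0.306) = 169.76 m^2


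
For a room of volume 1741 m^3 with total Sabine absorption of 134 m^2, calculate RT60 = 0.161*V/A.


RT60 = 0.161 * 1741 / 134 = 2.0918 s


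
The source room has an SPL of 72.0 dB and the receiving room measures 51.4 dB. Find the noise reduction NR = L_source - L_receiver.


NR = L_source - L_receiver (difference between source and receiving room levels)
NR = 72.0 - 51.4 = 20.6 dB


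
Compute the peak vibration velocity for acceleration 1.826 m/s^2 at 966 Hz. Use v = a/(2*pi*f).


omega = 2*pi*f = 2*pi*966 = 6069.56 rad/s
v = a / omega = 1.826 / 6069.56 = 0.00030085 m/s


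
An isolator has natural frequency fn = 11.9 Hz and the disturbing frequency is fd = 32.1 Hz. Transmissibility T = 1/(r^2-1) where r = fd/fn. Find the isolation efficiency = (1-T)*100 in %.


r = 32.1 / 11.9 = 2.69748
r^2 - 1 = 2.69748^2 - 1 = 6.2764
T = 1/6.2764 = 0.159327
Efficiency = (1 - 0.159327)*100 = 84.067 %


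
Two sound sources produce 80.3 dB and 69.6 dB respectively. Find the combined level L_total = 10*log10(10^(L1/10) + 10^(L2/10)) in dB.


10^(80.3/10) = 1.07152e+08
10^(69.6/10) = 9.12011e+06
Sum = 1.07152e+08 + 9.12011e+06 = 1.16272e+08
L_total = 10*log10(1.16272e+08) = 80.655 dB


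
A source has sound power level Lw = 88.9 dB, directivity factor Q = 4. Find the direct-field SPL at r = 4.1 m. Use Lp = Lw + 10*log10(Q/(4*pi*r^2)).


4*pi*r^2 = 4*pi*4.1^2 = 211.241 m^2
Q / (4*pi*r^2) = 4 / 211.241 = 0.0189357
Lp = 88.9 + 10*log10(0.0189357) = 71.673 dB


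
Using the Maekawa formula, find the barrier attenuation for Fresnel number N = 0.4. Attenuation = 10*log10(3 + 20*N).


3 + 20*N = 3 + 20*0.4 = 11
Att = 10*log10(11) = 10.414 dB


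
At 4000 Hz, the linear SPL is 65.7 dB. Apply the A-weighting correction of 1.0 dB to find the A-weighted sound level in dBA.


A-weighting table: 4000 Hz -> 1.0 dB correction
SPL_A = SPL + correction = 65.7 + (1.0) = 66.7 dBA


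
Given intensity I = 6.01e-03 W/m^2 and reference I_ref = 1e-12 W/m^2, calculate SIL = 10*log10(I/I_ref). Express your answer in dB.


I / I_ref = 6.01e-03 / 1e-12 = 6.01e+09
SIL = 10 * log10(6.01e+09) = 97.789 dB


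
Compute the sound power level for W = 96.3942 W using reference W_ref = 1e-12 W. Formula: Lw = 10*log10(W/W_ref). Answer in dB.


W / W_ref = 96.3942 / 1e-12 = 9.63942e+13
Lw = 10 * log10(9.63942e+13) = 139.84 dB


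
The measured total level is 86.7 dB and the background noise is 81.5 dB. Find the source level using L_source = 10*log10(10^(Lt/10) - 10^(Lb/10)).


10^(86.7/10) = 4.67735e+08
10^(81.5/10) = 1.41254e+08
Difference = 4.67735e+08 - 1.41254e+08 = 3.26481e+08
L_source = 10*log10(3.26481e+08) = 85.139 dB


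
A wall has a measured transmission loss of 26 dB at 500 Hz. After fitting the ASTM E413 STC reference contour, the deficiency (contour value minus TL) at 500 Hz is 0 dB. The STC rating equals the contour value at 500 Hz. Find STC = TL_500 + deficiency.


By ASTM E413, STC = value of the fitted reference contour at 500 Hz.
Contour value at 500 Hz = TL_500 + deficiency = 26 + 0 = 26
STC = 26


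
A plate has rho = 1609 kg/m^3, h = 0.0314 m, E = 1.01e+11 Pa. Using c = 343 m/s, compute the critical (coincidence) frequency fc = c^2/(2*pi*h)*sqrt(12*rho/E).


12*rho/E = 12*1609/1.01e+11 = 1.91168e-07
sqrt(12*rho/E) = sqrt(1.91168e-07) = 0.000437228
c^2/(2*pi*h) = 343^2/(2*pi*0.0314) = 596319
fc = 596319 * 0.000437228 = 260.73 Hz


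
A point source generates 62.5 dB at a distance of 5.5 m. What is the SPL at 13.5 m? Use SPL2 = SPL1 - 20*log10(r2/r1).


r2/r1 = 13.5/5.5 = 2.45455
Correction = 20*log10(2.45455) = 7.79944 dB
SPL2 = 62.5 - 7.79944 = 54.701 dB


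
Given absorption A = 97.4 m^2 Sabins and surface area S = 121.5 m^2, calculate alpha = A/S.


Absorption coefficient = absorbed power / incident power
alpha = A / S = 97.4 / 121.5 = 0.80165


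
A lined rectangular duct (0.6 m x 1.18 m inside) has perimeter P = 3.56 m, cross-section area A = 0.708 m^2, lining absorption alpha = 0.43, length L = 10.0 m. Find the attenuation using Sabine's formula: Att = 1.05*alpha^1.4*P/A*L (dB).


alpha^1.4 = 0.43^1.4 = 0.3068
Attenuation rate = 1.05 * alpha^1.4 * P / A
= 1.05 * 0.3068 * 3.56 / 0.708 = 1.6198 dB/m
Total Att = 1.6198 * 10.0 = 16.198 dB


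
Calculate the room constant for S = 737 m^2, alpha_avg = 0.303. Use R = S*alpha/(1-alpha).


R = 737 * 0.303 / (1 - 0.303) = 320.39 m^2


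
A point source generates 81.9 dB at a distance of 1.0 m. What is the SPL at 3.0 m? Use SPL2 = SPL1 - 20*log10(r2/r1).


r2/r1 = 3.0/1.0 = 3
Correction = 20*log10(3) = 9.54243 dB
SPL2 = 81.9 - 9.54243 = 72.358 dB


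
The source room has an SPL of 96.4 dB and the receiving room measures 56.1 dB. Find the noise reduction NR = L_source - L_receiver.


NR = L_source - L_receiver (difference between source and receiving room levels)
NR = 96.4 - 56.1 = 40.3 dB


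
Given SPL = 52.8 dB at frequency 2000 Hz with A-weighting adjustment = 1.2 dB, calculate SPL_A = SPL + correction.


A-weighting table: 2000 Hz -> 1.2 dB correction
SPL_A = SPL + correction = 52.8 + (1.2) = 54 dBA


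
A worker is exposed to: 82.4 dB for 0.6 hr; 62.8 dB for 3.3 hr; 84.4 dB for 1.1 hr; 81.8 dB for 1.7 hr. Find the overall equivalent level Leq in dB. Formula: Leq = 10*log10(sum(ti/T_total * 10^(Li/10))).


T_total = 0.6 + 3.3 + 1.1 + 1.7 = 6.7 hr
(0.6/6.7) * 10^(82.4/10) = 1.55624e+07
(3.3/6.7) * 10^(62.8/10) = 938511
(1.1/6.7) * 10^(84.4/10) = 4.52187e+07
(1.7/6.7) * 10^(81.8/10) = 3.84038e+07
Sum = 1.55624e+07 + 938511 + 4.52187e+07 + 3.84038e+07 = 1.00123e+08
Leq = 10*log10(1.00123e+08) = 80.005 dB


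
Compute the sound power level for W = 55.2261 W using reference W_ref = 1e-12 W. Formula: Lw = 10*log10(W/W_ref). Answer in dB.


W / W_ref = 55.2261 / 1e-12 = 5.52261e+13
Lw = 10 * log10(5.52261e+13) = 137.42 dB


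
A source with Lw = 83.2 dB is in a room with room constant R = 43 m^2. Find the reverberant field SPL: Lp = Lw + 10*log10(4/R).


4/R = 4/43 = 0.0930233
Lp = 83.2 + 10*log10(0.0930233) = 72.886 dB


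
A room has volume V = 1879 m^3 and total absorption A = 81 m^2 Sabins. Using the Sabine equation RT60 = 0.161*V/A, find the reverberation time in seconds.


RT60 = 0.161 * 1879 / 81 = 3.7348 s


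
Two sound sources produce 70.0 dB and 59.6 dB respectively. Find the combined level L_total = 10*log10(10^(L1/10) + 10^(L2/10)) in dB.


10^(70.0/10) = 1e+07
10^(59.6/10) = 912011
Sum = 1e+07 + 912011 = 1.0912e+07
L_total = 10*log10(1.0912e+07) = 70.379 dB


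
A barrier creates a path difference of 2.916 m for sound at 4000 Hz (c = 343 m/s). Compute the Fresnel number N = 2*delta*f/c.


N = 2*delta*f/c = 2*delta/lambda, where lambda = c/f
lambda = 343 / 4000 = 0.08575 m
N = 2 * 2.916 / 0.08575 = 68.012


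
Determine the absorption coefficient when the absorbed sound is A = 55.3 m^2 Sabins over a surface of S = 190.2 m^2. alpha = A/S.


Absorption coefficient = absorbed power / incident power
alpha = A / S = 55.3 / 190.2 = 0.29075


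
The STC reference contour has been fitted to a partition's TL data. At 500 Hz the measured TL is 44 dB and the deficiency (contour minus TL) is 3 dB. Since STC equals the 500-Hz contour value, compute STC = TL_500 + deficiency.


By ASTM E413, STC = value of the fitted reference contour at 500 Hz.
Contour value at 500 Hz = TL_500 + deficiency = 44 + 3 = 47
STC = 47


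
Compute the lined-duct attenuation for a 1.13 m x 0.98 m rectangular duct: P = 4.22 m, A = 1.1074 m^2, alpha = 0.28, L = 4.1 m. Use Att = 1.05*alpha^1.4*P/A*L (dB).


alpha^1.4 = 0.28^1.4 = 0.168276
Attenuation rate = 1.05 * alpha^1.4 * P / A
= 1.05 * 0.168276 * 4.22 / 1.1074 = 0.673317 dB/m
Total Att = 0.673317 * 4.1 = 2.7606 dB


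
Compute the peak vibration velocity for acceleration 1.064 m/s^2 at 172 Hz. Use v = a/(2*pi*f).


omega = 2*pi*f = 2*pi*172 = 1080.71 rad/s
v = a / omega = 1.064 / 1080.71 = 0.00098454 m/s


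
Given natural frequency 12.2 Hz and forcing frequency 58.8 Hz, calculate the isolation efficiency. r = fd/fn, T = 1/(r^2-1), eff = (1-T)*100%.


r = 58.8 / 12.2 = 4.81967
r^2 - 1 = 4.81967^2 - 1 = 22.2292
T = 1/22.2292 = 0.0449859
Efficiency = (1 - 0.0449859)*100 = 95.501 %


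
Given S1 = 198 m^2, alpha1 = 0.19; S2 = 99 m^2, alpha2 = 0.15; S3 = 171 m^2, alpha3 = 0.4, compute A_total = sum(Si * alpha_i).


198 * 0.19 = 37.62
99 * 0.15 = 14.85
171 * 0.4 = 68.4
A_total = 37.62 + 14.85 + 68.4 = 120.87 m^2


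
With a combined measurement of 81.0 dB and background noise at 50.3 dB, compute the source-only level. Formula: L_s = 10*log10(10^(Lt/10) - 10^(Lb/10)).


10^(81.0/10) = 1.25893e+08
10^(50.3/10) = 107152
Difference = 1.25893e+08 - 107152 = 1.25786e+08
L_source = 10*log10(1.25786e+08) = 80.996 dB


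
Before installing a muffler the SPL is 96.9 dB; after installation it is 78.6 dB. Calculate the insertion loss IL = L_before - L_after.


Insertion loss = SPL without muffler - SPL with muffler
IL = 96.9 - 78.6 = 18.3 dB


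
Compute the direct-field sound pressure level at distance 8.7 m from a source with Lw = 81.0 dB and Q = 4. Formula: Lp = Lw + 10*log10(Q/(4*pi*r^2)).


4*pi*r^2 = 4*pi*8.7^2 = 951.149 m^2
Q / (4*pi*r^2) = 4 / 951.149 = 0.00420544
Lp = 81.0 + 10*log10(0.00420544) = 57.238 dB


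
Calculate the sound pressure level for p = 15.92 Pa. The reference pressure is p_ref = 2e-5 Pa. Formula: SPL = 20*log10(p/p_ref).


p / p_ref = 15.92 / 2e-5 = 796000
SPL = 20 * log10(796000) = 118.02 dB


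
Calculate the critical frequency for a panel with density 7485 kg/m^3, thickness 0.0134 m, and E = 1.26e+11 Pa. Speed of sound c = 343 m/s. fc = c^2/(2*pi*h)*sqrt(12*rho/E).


12*rho/E = 12*7485/1.26e+11 = 7.12857e-07
sqrt(12*rho/E) = sqrt(7.12857e-07) = 0.000844309
c^2/(2*pi*h) = 343^2/(2*pi*0.0134) = 1.39734e+06
fc = 1.39734e+06 * 0.000844309 = 1179.8 Hz


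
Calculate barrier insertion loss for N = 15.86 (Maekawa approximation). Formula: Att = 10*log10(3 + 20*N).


3 + 20*N = 3 + 20*15.86 = 320.2
Att = 10*log10(320.2) = 25.054 dB


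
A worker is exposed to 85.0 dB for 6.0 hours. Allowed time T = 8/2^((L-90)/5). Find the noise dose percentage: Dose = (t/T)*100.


T_allowed = 8 / 2^((85.0 - 90)/5) = 16 hr
Dose = 6.0 / 16 * 100 = 37.5 %


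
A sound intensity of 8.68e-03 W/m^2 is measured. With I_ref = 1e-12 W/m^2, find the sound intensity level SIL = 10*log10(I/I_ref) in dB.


I / I_ref = 8.68e-03 / 1e-12 = 8.68e+09
SIL = 10 * log10(8.68e+09) = 99.385 dB


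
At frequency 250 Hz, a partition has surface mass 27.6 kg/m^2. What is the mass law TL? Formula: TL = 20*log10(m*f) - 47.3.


m * f = 27.6 * 250 = 6900
20*log10(6900) = 76.777 dB
TL = 76.777 - 47.3 = 29.477 dB


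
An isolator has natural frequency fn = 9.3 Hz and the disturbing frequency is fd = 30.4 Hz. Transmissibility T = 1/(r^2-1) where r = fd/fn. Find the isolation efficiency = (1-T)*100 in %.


r = 30.4 / 9.3 = 3.26882
r^2 - 1 = 3.26882^2 - 1 = 9.68518
T = 1/9.68518 = 0.103251
Efficiency = (1 - 0.103251)*100 = 89.675 %


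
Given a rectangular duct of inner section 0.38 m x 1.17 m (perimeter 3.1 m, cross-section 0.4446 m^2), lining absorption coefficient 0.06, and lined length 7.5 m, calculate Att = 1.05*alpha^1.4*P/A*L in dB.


alpha^1.4 = 0.06^1.4 = 0.0194721
Attenuation rate = 1.05 * alpha^1.4 * P / A
= 1.05 * 0.0194721 * 3.1 / 0.4446 = 0.142559 dB/m
Total Att = 0.142559 * 7.5 = 1.0692 dB


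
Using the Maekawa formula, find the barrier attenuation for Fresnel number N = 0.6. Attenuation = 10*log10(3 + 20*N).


3 + 20*N = 3 + 20*0.6 = 15
Att = 10*log10(15) = 11.761 dB


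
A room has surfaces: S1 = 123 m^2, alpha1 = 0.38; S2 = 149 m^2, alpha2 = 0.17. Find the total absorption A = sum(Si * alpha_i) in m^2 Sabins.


123 * 0.38 = 46.74
149 * 0.17 = 25.33
A_total = 46.74 + 25.33 = 72.07 m^2


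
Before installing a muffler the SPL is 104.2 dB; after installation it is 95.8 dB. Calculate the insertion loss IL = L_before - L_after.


Insertion loss = SPL without muffler - SPL with muffler
IL = 104.2 - 95.8 = 8.4 dB
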